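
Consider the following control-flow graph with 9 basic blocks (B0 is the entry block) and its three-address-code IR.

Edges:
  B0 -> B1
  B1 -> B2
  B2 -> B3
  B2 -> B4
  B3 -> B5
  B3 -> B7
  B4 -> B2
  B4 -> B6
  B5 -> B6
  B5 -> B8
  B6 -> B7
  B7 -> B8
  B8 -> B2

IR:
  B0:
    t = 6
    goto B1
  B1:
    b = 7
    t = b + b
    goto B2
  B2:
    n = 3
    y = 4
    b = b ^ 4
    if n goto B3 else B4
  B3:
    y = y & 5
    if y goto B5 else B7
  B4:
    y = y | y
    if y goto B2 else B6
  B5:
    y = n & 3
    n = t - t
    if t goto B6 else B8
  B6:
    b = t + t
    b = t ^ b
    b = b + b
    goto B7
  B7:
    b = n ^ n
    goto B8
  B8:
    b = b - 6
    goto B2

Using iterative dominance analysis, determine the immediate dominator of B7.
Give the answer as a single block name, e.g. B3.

Answer: B2

Analysis:
idom tree: B1←B0 B2←B1 B3←B2 B4←B2 B5←B3 B6←B2 B7←B2 B8←B2
Dom at joins:
  B2: preds {B1,B4,B8}: {B0,B1} ∩ {B0,B1,B2,B4} ∩ {B0,B1,B2,B8} = {B0,B1}; idom=B1
  B6: preds {B4,B5}: {B0,B1,B2,B4} ∩ {B0,B1,B2,B3,B5} = {B0,B1,B2}; idom=B2
  B7: preds {B3,B6}: {B0,B1,B2,B3} ∩ {B0,B1,B2,B6} = {B0,B1,B2}; idom=B2
  B8: preds {B5,B7}: {B0,B1,B2,B3,B5} ∩ {B0,B1,B2,B7} = {B0,B1,B2}; idom=B2

idom(B7) = B2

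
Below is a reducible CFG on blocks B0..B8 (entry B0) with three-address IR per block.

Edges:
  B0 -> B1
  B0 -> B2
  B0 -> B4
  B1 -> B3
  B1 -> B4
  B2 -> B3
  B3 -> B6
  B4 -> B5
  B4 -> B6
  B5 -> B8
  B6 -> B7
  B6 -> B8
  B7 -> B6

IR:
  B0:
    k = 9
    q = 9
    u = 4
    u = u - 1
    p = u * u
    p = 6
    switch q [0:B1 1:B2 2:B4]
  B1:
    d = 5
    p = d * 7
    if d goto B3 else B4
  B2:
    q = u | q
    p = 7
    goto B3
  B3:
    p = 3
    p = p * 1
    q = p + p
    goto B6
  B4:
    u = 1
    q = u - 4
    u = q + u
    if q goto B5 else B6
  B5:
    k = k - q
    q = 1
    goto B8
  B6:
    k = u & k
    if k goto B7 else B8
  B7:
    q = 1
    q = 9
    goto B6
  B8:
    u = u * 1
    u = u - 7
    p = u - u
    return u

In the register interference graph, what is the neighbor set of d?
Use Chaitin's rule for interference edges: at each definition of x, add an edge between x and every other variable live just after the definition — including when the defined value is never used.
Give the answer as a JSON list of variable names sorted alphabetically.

Block summaries:
  B0: {k,p,q,u} / ∅
  B1: {d,p} / ∅
  B2: {p,q} / {q,u}
  B3: {p,q} / ∅
  B4: {q,u} / ∅
  B5: {k,q} / {k,q}
  B6: {k} / {k,u}
  B7: {q} / ∅
  B8: {p,u} / {u}

Live sets:
  B0: in=∅ out={k,q,u}
  B1: in={k,u} out={k,u}
  B2: in={k,q,u} out={k,u}
  B3: in={k,u} out={k,u}
  B4: in={k} out={k,q,u}
  B5: in={k,q,u} out={u}
  B6: in={k,u} out={k,u}
  B7: in={k,u} out={k,u}
  B8: in={u} out=∅

Interfere edges:
  d — {k,p,u}
  k — {d,p,q,u}
  p — {d,k,q,u}
  q — {k,p,u}
  u — {d,k,p,q}

N(d) = ["k", "p", "u"]

Answer: ["k", "p", "u"]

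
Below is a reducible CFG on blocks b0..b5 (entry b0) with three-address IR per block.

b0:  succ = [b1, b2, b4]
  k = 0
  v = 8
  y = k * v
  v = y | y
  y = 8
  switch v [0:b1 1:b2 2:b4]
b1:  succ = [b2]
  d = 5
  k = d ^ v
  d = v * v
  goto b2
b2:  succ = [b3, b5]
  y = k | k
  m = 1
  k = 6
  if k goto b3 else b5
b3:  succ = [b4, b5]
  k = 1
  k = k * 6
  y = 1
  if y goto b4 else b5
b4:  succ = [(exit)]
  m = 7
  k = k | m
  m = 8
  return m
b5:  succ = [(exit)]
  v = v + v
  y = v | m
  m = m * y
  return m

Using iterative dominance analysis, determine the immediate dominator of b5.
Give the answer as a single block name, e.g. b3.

idom tree: b1←b0 b2←b0 b3←b2 b4←b0 b5←b2
Join-block Dom:
  b2: preds {b0,b1}: {b0} ∩ {b0,b1} = {b0}; idom=b0
  b4: preds {b0,b3}: {b0} ∩ {b0,b2,b3} = {b0}; idom=b0
  b5: preds {b2,b3}: {b0,b2} ∩ {b0,b2,b3} = {b0,b2}; idom=b2

idom(b5) = b2

Answer: b2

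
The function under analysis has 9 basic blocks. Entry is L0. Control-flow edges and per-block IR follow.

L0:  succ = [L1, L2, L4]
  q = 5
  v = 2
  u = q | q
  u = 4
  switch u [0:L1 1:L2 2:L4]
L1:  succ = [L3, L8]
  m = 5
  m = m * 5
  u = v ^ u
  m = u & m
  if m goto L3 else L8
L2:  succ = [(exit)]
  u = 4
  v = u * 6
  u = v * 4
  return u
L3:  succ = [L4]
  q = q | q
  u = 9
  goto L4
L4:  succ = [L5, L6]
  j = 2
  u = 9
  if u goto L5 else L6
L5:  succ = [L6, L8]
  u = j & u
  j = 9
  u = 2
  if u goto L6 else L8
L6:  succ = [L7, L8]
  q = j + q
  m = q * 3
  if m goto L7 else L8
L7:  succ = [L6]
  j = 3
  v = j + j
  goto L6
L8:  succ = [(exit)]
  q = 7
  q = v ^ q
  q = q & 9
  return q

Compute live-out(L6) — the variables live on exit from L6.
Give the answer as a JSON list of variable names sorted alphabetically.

Block summaries:
  L0 def {q,u,v} use ∅
  L1 def {m,u} use {u,v}
  L2 def {u,v} use ∅
  L3 def {q,u} use {q}
  L4 def {j,u} use ∅
  L5 def {j,u} use {j,u}
  L6 def {m,q} use {j,q}
  L7 def {j,v} use ∅
  L8 def {q} use {v}

Backward fixpoint:
  L0 li=∅ lo={q,u,v}
  L1 li={q,u,v} lo={q,v}
  L2 li=∅ lo=∅
  L3 li={q,v} lo={q,v}
  L4 li={q,v} lo={j,q,u,v}
  L5 li={j,q,u,v} lo={j,q,v}
  L6 li={j,q,v} lo={q,v}
  L7 li={q} lo={j,q,v}
  L8 li={v} lo=∅

live-out(L6) = ["q", "v"]

Answer: ["q", "v"]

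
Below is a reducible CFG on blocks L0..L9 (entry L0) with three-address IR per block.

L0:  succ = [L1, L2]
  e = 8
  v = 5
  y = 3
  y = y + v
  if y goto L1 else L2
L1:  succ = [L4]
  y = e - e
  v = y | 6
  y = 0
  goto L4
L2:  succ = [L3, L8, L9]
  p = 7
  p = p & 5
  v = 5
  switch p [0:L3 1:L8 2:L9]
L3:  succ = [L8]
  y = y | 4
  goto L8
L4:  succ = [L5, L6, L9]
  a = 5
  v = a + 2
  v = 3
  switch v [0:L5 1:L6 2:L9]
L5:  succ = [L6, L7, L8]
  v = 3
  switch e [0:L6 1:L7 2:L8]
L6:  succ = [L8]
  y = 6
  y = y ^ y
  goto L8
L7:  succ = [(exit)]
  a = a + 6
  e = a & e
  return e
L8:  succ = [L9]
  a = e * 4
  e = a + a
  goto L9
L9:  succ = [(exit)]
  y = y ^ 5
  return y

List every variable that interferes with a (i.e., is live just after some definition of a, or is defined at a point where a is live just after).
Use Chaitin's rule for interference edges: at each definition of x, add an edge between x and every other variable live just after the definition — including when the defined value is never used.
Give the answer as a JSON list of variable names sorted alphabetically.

Per-block:
  L0 def {e,v,y} use ∅
  L1 def {v,y} use {e}
  L2 def {p,v} use ∅
  L3 def {y} use {y}
  L4 def {a,v} use ∅
  L5 def {v} use {e}
  L6 def {y} use ∅
  L7 def {a,e} use {a,e}
  L8 def {a,e} use {e}
  L9 def {y} use {y}

Backward fixpoint:
  L0 li=∅ lo={e,y}
  L1 li={e} lo={e,y}
  L2 li={e,y} lo={e,y}
  L3 li={e,y} lo={e,y}
  L4 li={e,y} lo={a,e,y}
  L5 li={a,e,y} lo={a,e,y}
  L6 li={e} lo={e,y}
  L7 li={a,e} lo=∅
  L8 li={e,y} lo={y}
  L9 li={y} lo=∅

Conflict graph:
  a — {e,v,y}
  e — {a,p,v,y}
  p — {e,v,y}
  v — {a,e,p,y}
  y — {a,e,p,v}

N(a) = ["e", "v", "y"]

Answer: ["e", "v", "y"]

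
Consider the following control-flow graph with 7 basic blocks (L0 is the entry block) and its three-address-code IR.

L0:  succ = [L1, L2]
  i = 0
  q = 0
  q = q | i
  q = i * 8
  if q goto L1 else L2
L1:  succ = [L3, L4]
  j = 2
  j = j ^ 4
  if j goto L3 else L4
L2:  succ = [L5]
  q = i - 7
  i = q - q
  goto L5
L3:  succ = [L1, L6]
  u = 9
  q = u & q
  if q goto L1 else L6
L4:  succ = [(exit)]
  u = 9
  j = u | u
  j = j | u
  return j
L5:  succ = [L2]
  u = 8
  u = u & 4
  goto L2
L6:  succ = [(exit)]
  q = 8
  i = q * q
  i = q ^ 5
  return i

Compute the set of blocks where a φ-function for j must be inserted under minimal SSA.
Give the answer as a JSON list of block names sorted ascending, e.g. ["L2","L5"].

idom tree: L1←L0 L2←L0 L3←L1 L4←L1 L5←L2 L6←L3
Dom at joins:
  L1: preds {L0,L3}: {L0} ∩ {L0,L1,L3} = {L0}; idom=L0
  L2: preds {L0,L5}: {L0} ∩ {L0,L2,L5} = {L0}; idom=L0

DF walk-up:
  join L1 pred L0: · stop@L0
  join L1 pred L3: L3→L1 stop@L0
  join L2 pred L0: · stop@L0
  join L2 pred L5: L5→L2 stop@L0
  L0: DF=∅
  L1: DF={L1}
  L2: DF={L2}
  L3: DF={L1}
  L4: DF=∅
  L5: DF={L2}
  L6: DF=∅

φ for j: defs {L1,L4}
  DF⁺ = {L1}

Answer: ["L1"]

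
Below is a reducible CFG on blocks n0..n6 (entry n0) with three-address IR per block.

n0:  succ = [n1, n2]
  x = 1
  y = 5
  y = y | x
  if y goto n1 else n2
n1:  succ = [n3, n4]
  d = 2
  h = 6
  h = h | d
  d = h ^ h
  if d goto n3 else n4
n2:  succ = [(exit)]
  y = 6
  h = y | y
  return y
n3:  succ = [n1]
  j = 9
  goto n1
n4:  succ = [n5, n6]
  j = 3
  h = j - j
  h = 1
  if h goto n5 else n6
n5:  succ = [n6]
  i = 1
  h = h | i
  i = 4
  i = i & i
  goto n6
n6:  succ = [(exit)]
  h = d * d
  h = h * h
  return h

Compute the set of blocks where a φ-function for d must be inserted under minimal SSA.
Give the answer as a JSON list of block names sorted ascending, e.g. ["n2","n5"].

Answer: ["n1"]

Analysis:
idom tree: n1←n0 n2←n0 n3←n1 n4←n1 n5←n4 n6←n4
Join-block Dom:
  n1: preds {n0,n3}: {n0} ∩ {n0,n1,n3} = {n0}; idom=n0
  n6: preds {n4,n5}: {n0,n1,n4} ∩ {n0,n1,n4,n5} = {n0,n1,n4}; idom=n4

DF walk-up:
  join n1 pred n0: · stop@n0
  join n1 pred n3: n3→n1 stop@n0
  join n6 pred n4: · stop@n4
  join n6 pred n5: n5 stop@n4
  DF(n0)=∅
  DF(n1)={n1}
  DF(n2)=∅
  DF(n3)={n1}
  DF(n4)=∅
  DF(n5)={n6}
  DF(n6)=∅

φ for d: defs {n1}
  DF⁺ = {n1}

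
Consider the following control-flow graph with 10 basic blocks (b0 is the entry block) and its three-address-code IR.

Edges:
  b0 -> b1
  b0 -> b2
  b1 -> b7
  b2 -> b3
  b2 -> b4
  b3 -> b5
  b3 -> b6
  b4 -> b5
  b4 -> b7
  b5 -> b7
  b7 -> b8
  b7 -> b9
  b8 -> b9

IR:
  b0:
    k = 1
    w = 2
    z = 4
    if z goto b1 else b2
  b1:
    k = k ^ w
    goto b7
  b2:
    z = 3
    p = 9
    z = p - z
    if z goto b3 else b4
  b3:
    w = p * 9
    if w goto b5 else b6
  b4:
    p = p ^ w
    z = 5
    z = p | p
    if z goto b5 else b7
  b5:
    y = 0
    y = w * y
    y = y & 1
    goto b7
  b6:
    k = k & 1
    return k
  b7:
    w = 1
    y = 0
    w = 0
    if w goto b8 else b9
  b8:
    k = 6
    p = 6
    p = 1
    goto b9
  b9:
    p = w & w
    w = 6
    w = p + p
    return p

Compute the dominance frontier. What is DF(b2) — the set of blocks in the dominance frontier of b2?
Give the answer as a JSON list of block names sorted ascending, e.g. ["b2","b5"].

Answer: ["b7"]

Derivation:
idom tree: b1←b0 b2←b0 b3←b2 b4←b2 b5←b2 b6←b3 b7←b0 b8←b7 b9←b7
Dom∩ at merges:
  b5: preds {b3,b4}: {b0,b2,b3} ∩ {b0,b2,b4} = {b0,b2}; idom=b2
  b7: preds {b1,b4,b5}: {b0,b1} ∩ {b0,b2,b4} ∩ {b0,b2,b5} = {b0}; idom=b0
  b9: preds {b7,b8}: {b0,b7} ∩ {b0,b7,b8} = {b0,b7}; idom=b7

DF walk-up:
  join b5 pred b3: b3 stop@b2
  join b5 pred b4: b4 stop@b2
  join b7 pred b1: b1 stop@b0
  join b7 pred b4: b4→b2 stop@b0
  join b7 pred b5: b5→b2 stop@b0
  join b9 pred b7: · stop@b7
  join b9 pred b8: b8 stop@b7
  b0 → ∅
  b1 → {b7}
  b2 → {b7}
  b3 → {b5}
  b4 → {b5,b7}
  b5 → {b7}
  b6 → ∅
  b7 → ∅
  b8 → {b9}
  b9 → ∅

DF(b2) = ["b7"]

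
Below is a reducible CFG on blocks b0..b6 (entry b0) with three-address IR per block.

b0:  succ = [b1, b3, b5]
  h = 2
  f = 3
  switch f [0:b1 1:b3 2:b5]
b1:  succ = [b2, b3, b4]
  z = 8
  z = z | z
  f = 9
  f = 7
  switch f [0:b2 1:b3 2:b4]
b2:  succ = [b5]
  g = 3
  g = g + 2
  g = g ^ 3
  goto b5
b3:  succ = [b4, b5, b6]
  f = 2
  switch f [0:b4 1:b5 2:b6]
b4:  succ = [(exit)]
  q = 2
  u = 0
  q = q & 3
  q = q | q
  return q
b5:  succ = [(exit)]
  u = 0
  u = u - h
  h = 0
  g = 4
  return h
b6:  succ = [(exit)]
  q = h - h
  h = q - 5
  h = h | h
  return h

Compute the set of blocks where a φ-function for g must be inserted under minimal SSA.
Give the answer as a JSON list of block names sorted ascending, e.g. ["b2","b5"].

Answer: ["b5"]

Analysis:
idom tree: b1←b0 b2←b1 b3←b0 b4←b0 b5←b0 b6←b3
Join-block Dom:
  b3: preds {b0,b1}: {b0} ∩ {b0,b1} = {b0}; idom=b0
  b4: preds {b1,b3}: {b0,b1} ∩ {b0,b3} = {b0}; idom=b0
  b5: preds {b0,b2,b3}: {b0} ∩ {b0,b1,b2} ∩ {b0,b3} = {b0}; idom=b0

Frontier:
  b3←b0: walk · to b0
  b3←b1: walk b1 to b0
  b4←b1: walk b1 to b0
  b4←b3: walk b3 to b0
  b5←b0: walk · to b0
  b5←b2: walk b2→b1 to b0
  b5←b3: walk b3 to b0
  DF(b0)=∅
  DF(b1)={b3,b4,b5}
  DF(b2)={b5}
  DF(b3)={b4,b5}
  DF(b4)=∅
  DF(b5)=∅
  DF(b6)=∅

φ for g: defs {b2,b5}
  DF⁺ = {b5}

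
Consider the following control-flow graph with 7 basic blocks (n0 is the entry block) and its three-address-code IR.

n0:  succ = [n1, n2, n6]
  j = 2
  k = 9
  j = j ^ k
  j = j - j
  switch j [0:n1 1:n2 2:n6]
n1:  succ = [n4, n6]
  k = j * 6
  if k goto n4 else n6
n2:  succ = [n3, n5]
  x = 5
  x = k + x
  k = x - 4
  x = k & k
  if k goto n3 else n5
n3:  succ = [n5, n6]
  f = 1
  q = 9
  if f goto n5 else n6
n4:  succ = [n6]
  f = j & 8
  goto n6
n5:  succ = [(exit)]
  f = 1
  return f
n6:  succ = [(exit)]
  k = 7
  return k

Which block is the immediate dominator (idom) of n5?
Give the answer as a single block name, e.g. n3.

Answer: n2

Working:
idom tree: n1←n0 n2←n0 n3←n2 n4←n1 n5←n2 n6←n0
Dom at joins:
  n5: preds {n2,n3}: {n0,n2} ∩ {n0,n2,n3} = {n0,n2}; idom=n2
  n6: preds {n0,n1,n3,n4}: {n0} ∩ {n0,n1} ∩ {n0,n2,n3} ∩ {n0,n1,n4} = {n0}; idom=n0

idom(n5) = n2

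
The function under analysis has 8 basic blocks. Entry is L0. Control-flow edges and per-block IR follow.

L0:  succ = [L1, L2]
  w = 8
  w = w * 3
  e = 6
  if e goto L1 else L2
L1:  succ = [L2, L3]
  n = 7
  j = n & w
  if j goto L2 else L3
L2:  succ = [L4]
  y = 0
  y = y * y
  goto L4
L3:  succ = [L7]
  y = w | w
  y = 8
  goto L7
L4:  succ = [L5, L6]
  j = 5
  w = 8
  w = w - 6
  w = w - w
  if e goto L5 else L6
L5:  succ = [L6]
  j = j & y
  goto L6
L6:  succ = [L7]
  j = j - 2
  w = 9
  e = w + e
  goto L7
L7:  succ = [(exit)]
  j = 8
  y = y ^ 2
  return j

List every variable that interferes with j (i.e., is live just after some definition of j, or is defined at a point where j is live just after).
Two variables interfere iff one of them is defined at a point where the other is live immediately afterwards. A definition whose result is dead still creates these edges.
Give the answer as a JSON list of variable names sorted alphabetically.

Answer: ["e", "w", "y"]

Derivation:
Block summaries:
  L0: def={e,w} ue=∅
  L1: def={j,n} ue={w}
  L2: def={y} ue=∅
  L3: def={y} ue={w}
  L4: def={j,w} ue={e}
  L5: def={j} ue={j,y}
  L6: def={e,j,w} ue={e,j}
  L7: def={j,y} ue={y}

Backward fixpoint:
  L0: in=∅ out={e,w}
  L1: in={e,w} out={e,w}
  L2: in={e} out={e,y}
  L3: in={w} out={y}
  L4: in={e,y} out={e,j,y}
  L5: in={e,j,y} out={e,j,y}
  L6: in={e,j,y} out={y}
  L7: in={y} out=∅

Conflict graph:
  e: {j,n,w,y}
  j: {e,w,y}
  n: {e,w}
  w: {e,j,n,y}
  y: {e,j,w}

N(j) = ["e", "w", "y"]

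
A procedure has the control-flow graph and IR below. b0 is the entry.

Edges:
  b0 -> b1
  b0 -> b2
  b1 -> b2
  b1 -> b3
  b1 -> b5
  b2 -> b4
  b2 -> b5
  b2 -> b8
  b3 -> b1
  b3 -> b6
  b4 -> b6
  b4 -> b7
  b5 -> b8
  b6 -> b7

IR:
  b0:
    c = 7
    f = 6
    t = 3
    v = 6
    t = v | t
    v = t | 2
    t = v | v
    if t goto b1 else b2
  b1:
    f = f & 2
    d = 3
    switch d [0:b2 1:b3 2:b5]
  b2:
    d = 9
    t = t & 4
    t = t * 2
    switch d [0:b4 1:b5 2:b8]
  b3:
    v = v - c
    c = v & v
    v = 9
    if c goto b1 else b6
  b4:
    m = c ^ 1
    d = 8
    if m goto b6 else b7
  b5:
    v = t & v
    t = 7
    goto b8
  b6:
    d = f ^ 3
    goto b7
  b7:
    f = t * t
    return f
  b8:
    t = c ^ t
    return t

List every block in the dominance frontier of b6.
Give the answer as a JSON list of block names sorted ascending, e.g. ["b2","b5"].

Answer: ["b7"]

Working:
idom tree: b1←b0 b2←b0 b3←b1 b4←b2 b5←b0 b6←b0 b7←b0 b8←b0
Dom at joins:
  b1: preds {b0,b3}: {b0} ∩ {b0,b1,b3} = {b0}; idom=b0
  b2: preds {b0,b1}: {b0} ∩ {b0,b1} = {b0}; idom=b0
  b5: preds {b1,b2}: {b0,b1} ∩ {b0,b2} = {b0}; idom=b0
  b6: preds {b3,b4}: {b0,b1,b3} ∩ {b0,b2,b4} = {b0}; idom=b0
  b7: preds {b4,b6}: {b0,b2,b4} ∩ {b0,b6} = {b0}; idom=b0
  b8: preds {b2,b5}: {b0,b2} ∩ {b0,b5} = {b0}; idom=b0

DF walk-up:
  b1←b0: walk · to b0
  b1←b3: walk b3→b1 to b0
  b2←b0: walk · to b0
  b2←b1: walk b1 to b0
  b5←b1: walk b1 to b0
  b5←b2: walk b2 to b0
  b6←b3: walk b3→b1 to b0
  b6←b4: walk b4→b2 to b0
  b7←b4: walk b4→b2 to b0
  b7←b6: walk b6 to b0
  b8←b2: walk b2 to b0
  b8←b5: walk b5 to b0
  b0: DF=∅
  b1: DF={b1,b2,b5,b6}
  b2: DF={b5,b6,b7,b8}
  b3: DF={b1,b6}
  b4: DF={b6,b7}
  b5: DF={b8}
  b6: DF={b7}
  b7: DF=∅
  b8: DF=∅

DF(b6) = ["b7"]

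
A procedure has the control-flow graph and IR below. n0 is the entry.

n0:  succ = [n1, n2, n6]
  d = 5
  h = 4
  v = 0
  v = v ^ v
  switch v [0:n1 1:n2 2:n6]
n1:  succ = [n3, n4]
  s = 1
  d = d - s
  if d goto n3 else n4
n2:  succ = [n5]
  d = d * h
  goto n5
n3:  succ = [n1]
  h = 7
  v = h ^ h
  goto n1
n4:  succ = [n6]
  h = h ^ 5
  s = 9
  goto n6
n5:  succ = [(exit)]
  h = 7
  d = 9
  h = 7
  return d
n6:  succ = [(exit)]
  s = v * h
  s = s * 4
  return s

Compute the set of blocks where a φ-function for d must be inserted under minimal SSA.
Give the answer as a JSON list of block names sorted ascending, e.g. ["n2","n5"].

Answer: ["n1", "n6"]

Analysis:
idom tree: n1←n0 n2←n0 n3←n1 n4←n1 n5←n2 n6←n0
Join-block Dom:
  n1: preds {n0,n3}: {n0} ∩ {n0,n1,n3} = {n0}; idom=n0
  n6: preds {n0,n4}: {n0} ∩ {n0,n1,n4} = {n0}; idom=n0

Frontier:
  join n1 pred n0: · stop@n0
  join n1 pred n3: n3→n1 stop@n0
  join n6 pred n0: · stop@n0
  join n6 pred n4: n4→n1 stop@n0
  n0: DF=∅
  n1: DF={n1,n6}
  n2: DF=∅
  n3: DF={n1}
  n4: DF={n6}
  n5: DF=∅
  n6: DF=∅

φ for d: defs {n0,n1,n2,n5}
  DF⁺ = {n1,n6}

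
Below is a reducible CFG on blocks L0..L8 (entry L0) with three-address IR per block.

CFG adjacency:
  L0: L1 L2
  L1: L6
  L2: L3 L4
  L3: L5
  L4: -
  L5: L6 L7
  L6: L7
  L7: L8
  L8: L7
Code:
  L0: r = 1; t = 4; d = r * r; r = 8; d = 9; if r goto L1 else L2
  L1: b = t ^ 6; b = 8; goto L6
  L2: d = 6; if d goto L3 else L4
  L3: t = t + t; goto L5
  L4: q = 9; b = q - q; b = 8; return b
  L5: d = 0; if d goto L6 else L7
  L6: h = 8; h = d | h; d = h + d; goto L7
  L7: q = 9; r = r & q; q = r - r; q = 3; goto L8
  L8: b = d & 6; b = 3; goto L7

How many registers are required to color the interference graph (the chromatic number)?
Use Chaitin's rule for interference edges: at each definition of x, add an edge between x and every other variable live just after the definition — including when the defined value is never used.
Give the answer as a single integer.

def/use:
  L0: def={d,r,t} ue=∅
  L1: def={b} ue={t}
  L2: def={d} ue=∅
  L3: def={t} ue={t}
  L4: def={b,q} ue=∅
  L5: def={d} ue=∅
  L6: def={d,h} ue={d}
  L7: def={q,r} ue={r}
  L8: def={b} ue={d}

Live sets:
  L0 li=∅ lo={d,r,t}
  L1 li={d,r,t} lo={d,r}
  L2 li={r,t} lo={r,t}
  L3 li={r,t} lo={r}
  L4 li=∅ lo=∅
  L5 li={r} lo={d,r}
  L6 li={d,r} lo={d,r}
  L7 li={d,r} lo={d,r}
  L8 li={d,r} lo={d,r}

Conflict graph:
  b↔{d,r}
  d↔{b,h,q,r,t}
  h↔{d,r}
  q↔{d,r}
  r↔{b,d,h,q,t}
  t↔{d,r}

Chromatic number:
  clique {b,d,r} ⇒ need ≥ 3
  3-colouring: c0={d}  c1={r}  c2={b,h,q,t}
  χ = 3

Answer: 3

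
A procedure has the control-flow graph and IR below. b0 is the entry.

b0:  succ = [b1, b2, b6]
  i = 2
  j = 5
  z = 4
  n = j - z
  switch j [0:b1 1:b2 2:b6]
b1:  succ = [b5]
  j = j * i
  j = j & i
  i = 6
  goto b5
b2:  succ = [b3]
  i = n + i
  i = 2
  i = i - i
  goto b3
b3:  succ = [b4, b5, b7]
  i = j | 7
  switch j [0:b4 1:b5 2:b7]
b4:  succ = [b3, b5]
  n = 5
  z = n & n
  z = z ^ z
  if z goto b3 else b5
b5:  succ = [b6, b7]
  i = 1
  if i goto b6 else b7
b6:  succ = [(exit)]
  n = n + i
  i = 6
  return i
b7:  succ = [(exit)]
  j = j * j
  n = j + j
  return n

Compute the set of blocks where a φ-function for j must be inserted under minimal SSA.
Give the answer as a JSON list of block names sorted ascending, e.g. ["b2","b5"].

idom tree: b1←b0 b2←b0 b3←b2 b4←b3 b5←b0 b6←b0 b7←b0
Dom∩ at merges:
  b3: preds {b2,b4}: {b0,b2} ∩ {b0,b2,b3,b4} = {b0,b2}; idom=b2
  b5: preds {b1,b3,b4}: {b0,b1} ∩ {b0,b2,b3} ∩ {b0,b2,b3,b4} = {b0}; idom=b0
  b6: preds {b0,b5}: {b0} ∩ {b0,b5} = {b0}; idom=b0
  b7: preds {b3,b5}: {b0,b2,b3} ∩ {b0,b5} = {b0}; idom=b0

Frontier:
  b3←b2: walk · to b2
  b3←b4: walk b4→b3 to b2
  b5←b1: walk b1 to b0
  b5←b3: walk b3→b2 to b0
  b5←b4: walk b4→b3→b2 to b0
  b6←b0: walk · to b0
  b6←b5: walk b5 to b0
  b7←b3: walk b3→b2 to b0
  b7←b5: walk b5 to b0
  b0: DF=∅
  b1: DF={b5}
  b2: DF={b5,b7}
  b3: DF={b3,b5,b7}
  b4: DF={b3,b5}
  b5: DF={b6,b7}
  b6: DF=∅
  b7: DF=∅

φ for j: defs {b0,b1,b7}
  DF⁺ = {b5,b6,b7}

Answer: ["b5", "b6", "b7"]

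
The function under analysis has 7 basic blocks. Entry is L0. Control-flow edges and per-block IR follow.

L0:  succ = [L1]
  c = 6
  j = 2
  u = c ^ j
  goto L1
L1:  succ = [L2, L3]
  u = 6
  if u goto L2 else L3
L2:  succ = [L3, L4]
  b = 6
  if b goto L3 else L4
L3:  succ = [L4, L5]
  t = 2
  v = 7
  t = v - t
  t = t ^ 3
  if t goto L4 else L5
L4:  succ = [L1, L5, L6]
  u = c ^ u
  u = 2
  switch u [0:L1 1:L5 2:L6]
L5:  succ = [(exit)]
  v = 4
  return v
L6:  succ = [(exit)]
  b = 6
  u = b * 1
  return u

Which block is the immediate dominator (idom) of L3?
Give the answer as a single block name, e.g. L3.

Answer: L1

Derivation:
idom tree: L1←L0 L2←L1 L3←L1 L4←L1 L5←L1 L6←L4
Join-block Dom:
  L1: preds {L0,L4}: {L0} ∩ {L0,L1,L4} = {L0}; idom=L0
  L3: preds {L1,L2}: {L0,L1} ∩ {L0,L1,L2} = {L0,L1}; idom=L1
  L4: preds {L2,L3}: {L0,L1,L2} ∩ {L0,L1,L3} = {L0,L1}; idom=L1
  L5: preds {L3,L4}: {L0,L1,L3} ∩ {L0,L1,L4} = {L0,L1}; idom=L1

idom(L3) = L1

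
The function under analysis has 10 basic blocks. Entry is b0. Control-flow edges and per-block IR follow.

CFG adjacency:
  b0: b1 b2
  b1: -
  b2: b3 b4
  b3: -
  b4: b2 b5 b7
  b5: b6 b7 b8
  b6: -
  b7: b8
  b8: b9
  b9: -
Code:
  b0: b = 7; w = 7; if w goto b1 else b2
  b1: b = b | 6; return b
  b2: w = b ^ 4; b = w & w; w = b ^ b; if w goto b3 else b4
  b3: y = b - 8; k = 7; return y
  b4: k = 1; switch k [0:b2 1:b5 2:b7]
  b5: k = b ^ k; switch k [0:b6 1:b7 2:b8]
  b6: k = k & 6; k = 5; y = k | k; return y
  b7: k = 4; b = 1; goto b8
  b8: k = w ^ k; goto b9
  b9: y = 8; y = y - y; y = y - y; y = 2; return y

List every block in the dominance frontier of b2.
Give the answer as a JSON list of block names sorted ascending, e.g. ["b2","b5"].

Answer: ["b2"]

Analysis:
idom tree: b1←b0 b2←b0 b3←b2 b4←b2 b5←b4 b6←b5 b7←b4 b8←b4 b9←b8
Dom at joins:
  b2: preds {b0,b4}: {b0} ∩ {b0,b2,b4} = {b0}; idom=b0
  b7: preds {b4,b5}: {b0,b2,b4} ∩ {b0,b2,b4,b5} = {b0,b2,b4}; idom=b4
  b8: preds {b5,b7}: {b0,b2,b4,b5} ∩ {b0,b2,b4,b7} = {b0,b2,b4}; idom=b4

Frontier:
  join b2 pred b0: · stop@b0
  join b2 pred b4: b4→b2 stop@b0
  join b7 pred b4: · stop@b4
  join b7 pred b5: b5 stop@b4
  join b8 pred b5: b5 stop@b4
  join b8 pred b7: b7 stop@b4
  b0: DF=∅
  b1: DF=∅
  b2: DF={b2}
  b3: DF=∅
  b4: DF={b2}
  b5: DF={b7,b8}
  b6: DF=∅
  b7: DF={b8}
  b8: DF=∅
  b9: DF=∅

DF(b2) = ["b2"]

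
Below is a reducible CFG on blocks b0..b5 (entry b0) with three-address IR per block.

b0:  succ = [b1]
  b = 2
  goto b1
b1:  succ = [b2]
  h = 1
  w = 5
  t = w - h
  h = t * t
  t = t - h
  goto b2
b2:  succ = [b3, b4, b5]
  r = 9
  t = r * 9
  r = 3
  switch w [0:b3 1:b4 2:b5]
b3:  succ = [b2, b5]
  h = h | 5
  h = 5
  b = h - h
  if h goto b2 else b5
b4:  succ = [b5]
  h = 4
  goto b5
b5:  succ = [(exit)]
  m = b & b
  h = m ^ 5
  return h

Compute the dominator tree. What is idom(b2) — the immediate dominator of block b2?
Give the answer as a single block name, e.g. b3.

idom tree: b1←b0 b2←b1 b3←b2 b4←b2 b5←b2
Join-block Dom:
  b2: preds {b1,b3}: {b0,b1} ∩ {b0,b1,b2,b3} = {b0,b1}; idom=b1
  b5: preds {b2,b3,b4}: {b0,b1,b2} ∩ {b0,b1,b2,b3} ∩ {b0,b1,b2,b4} = {b0,b1,b2}; idom=b2

idom(b2) = b1

Answer: b1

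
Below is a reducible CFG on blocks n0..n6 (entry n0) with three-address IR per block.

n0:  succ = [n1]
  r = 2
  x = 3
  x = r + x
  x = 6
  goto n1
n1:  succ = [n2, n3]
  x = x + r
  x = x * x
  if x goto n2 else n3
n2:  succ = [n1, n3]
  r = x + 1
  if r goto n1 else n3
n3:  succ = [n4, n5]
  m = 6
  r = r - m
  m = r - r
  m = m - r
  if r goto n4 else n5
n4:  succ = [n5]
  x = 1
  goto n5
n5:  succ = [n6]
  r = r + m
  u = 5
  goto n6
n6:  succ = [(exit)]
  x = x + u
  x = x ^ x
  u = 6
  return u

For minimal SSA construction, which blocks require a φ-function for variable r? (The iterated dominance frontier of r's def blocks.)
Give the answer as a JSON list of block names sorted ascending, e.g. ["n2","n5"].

Answer: ["n1", "n3"]

Working:
idom tree: n1←n0 n2←n1 n3←n1 n4←n3 n5←n3 n6←n5
Join-block Dom:
  n1: preds {n0,n2}: {n0} ∩ {n0,n1,n2} = {n0}; idom=n0
  n3: preds {n1,n2}: {n0,n1} ∩ {n0,n1,n2} = {n0,n1}; idom=n1
  n5: preds {n3,n4}: {n0,n1,n3} ∩ {n0,n1,n3,n4} = {n0,n1,n3}; idom=n3

DF walk-up:
  n1←n0: walk · to n0
  n1←n2: walk n2→n1 to n0
  n3←n1: walk · to n1
  n3←n2: walk n2 to n1
  n5←n3: walk · to n3
  n5←n4: walk n4 to n3
  n0 → ∅
  n1 → {n1}
  n2 → {n1,n3}
  n3 → ∅
  n4 → {n5}
  n5 → ∅
  n6 → ∅

φ for r: defs {n0,n2,n3,n5}
  DF⁺ = {n1,n3}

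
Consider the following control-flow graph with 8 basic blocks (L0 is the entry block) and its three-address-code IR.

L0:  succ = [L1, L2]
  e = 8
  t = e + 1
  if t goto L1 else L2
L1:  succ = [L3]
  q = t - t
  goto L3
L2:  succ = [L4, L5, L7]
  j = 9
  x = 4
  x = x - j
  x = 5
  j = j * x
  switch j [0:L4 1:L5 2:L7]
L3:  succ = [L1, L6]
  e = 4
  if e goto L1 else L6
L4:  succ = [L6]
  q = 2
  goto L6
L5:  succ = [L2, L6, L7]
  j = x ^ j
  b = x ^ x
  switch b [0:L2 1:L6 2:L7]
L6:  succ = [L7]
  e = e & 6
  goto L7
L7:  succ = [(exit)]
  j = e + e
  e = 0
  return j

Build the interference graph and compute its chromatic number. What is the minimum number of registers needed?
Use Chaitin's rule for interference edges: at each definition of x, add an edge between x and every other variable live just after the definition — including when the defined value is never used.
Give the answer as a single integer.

Answer: 3

Analysis:
Block summaries:
  L0 def {e,t} use ∅
  L1 def {q} use {t}
  L2 def {j,x} use ∅
  L3 def {e} use ∅
  L4 def {q} use ∅
  L5 def {b,j} use {j,x}
  L6 def {e} use {e}
  L7 def {e,j} use {e}

Backward fixpoint:
  live L0: ∅→{e,t}
  live L1: {t}→{t}
  live L2: {e}→{e,j,x}
  live L3: {t}→{e,t}
  live L4: {e}→{e}
  live L5: {e,j,x}→{e}
  live L6: {e}→{e}
  live L7: {e}→∅

Interfere edges:
  b: {e}
  e: {b,j,q,t,x}
  j: {e,x}
  q: {e,t}
  t: {e,q}
  x: {e,j}

Chromatic number:
  {e,j,x} pairwise interfere (3-clique) ⇒ χ ≥ 3
  assign b→c1 e→c0 j→c1 q→c1 t→c2 x→c2 — no edge inside a register ⇒ χ ≤ 3
  χ = 3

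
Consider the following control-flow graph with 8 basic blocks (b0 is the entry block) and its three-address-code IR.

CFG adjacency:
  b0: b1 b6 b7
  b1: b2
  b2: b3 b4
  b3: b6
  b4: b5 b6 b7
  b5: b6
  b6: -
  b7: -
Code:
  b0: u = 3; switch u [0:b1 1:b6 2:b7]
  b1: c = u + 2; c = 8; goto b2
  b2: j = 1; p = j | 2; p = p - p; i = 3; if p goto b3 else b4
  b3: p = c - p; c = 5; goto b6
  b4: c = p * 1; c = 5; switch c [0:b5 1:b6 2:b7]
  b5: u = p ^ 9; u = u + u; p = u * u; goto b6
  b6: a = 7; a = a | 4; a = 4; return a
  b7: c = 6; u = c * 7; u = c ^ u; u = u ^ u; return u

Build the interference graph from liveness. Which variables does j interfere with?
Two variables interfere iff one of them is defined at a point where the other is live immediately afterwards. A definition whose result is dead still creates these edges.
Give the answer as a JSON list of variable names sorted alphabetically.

def/use:
  b0: def={u} ue=∅
  b1: def={c} ue={u}
  b2: def={i,j,p} ue=∅
  b3: def={c,p} ue={c,p}
  b4: def={c} ue={p}
  b5: def={p,u} ue={p}
  b6: def={a} ue=∅
  b7: def={c,u} ue=∅

Live sets:
  b0: in=∅ out={u}
  b1: in={u} out={c}
  b2: in={c} out={c,p}
  b3: in={c,p} out=∅
  b4: in={p} out={p}
  b5: in={p} out=∅
  b6: in=∅ out=∅
  b7: in=∅ out=∅

Interference:
  a — ∅
  c — {i,j,p,u}
  i — {c,p}
  j — {c}
  p — {c,i}
  u — {c}

N(j) = ["c"]

Answer: ["c"]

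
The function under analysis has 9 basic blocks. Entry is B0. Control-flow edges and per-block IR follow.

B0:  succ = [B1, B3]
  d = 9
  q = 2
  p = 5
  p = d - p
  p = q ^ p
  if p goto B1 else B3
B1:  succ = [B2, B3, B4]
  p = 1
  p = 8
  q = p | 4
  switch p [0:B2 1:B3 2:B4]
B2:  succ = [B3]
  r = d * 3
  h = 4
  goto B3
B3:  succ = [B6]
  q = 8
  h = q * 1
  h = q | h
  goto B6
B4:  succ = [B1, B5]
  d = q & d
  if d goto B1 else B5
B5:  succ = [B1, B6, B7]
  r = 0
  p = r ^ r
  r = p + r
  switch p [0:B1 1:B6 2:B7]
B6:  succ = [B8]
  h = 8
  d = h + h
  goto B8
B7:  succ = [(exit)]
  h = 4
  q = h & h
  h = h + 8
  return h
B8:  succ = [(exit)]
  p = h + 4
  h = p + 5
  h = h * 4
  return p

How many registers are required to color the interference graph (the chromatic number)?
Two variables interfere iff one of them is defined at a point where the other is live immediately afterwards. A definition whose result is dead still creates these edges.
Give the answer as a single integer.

Answer: 4

Working:
Per-block:
  B0 def {d,p,q} use ∅
  B1 def {p,q} use ∅
  B2 def {h,r} use {d}
  B3 def {h,q} use ∅
  B4 def {d} use {d,q}
  B5 def {p,r} use ∅
  B6 def {d,h} use ∅
  B7 def {h,q} use ∅
  B8 def {h,p} use {h}

Live sets:
  live B0: ∅→{d}
  live B1: {d}→{d,q}
  live B2: {d}→∅
  live B3: ∅→∅
  live B4: {d,q}→{d}
  live B5: {d}→{d}
  live B6: ∅→{h}
  live B7: ∅→∅
  live B8: {h}→∅

Interference:
  d↔{h,p,q,r}
  h↔{d,p,q}
  p↔{d,h,q,r}
  q↔{d,h,p}
  r↔{d,p}

Colouring:
  {d,h,p,q} pairwise interfere (4-clique) ⇒ χ ≥ 4
  4-colouring: c0={d}  c1={p}  c2={h,r}  c3={q}
  χ = 4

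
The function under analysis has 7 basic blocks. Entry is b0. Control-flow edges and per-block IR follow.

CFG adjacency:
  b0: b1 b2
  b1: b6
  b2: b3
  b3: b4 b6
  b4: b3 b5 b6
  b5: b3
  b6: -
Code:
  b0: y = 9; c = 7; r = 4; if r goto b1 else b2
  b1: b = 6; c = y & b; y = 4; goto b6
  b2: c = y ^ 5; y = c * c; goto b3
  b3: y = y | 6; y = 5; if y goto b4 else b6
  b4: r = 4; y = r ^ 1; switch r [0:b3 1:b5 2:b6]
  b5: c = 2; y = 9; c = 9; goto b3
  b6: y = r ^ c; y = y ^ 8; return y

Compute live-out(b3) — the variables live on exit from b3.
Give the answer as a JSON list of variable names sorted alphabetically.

Answer: ["c", "r"]

Analysis:
def/use:
  b0: def={c,r,y} ue=∅
  b1: def={b,c,y} ue={y}
  b2: def={c,y} ue={y}
  b3: def={y} ue={y}
  b4: def={r,y} ue=∅
  b5: def={c,y} ue=∅
  b6: def={y} ue={c,r}

Backward fixpoint:
  b0: in=∅ out={r,y}
  b1: in={r,y} out={c,r}
  b2: in={r,y} out={c,r,y}
  b3: in={c,r,y} out={c,r}
  b4: in={c} out={c,r,y}
  b5: in={r} out={c,r,y}
  b6: in={c,r} out=∅

live-out(b3) = ["c", "r"]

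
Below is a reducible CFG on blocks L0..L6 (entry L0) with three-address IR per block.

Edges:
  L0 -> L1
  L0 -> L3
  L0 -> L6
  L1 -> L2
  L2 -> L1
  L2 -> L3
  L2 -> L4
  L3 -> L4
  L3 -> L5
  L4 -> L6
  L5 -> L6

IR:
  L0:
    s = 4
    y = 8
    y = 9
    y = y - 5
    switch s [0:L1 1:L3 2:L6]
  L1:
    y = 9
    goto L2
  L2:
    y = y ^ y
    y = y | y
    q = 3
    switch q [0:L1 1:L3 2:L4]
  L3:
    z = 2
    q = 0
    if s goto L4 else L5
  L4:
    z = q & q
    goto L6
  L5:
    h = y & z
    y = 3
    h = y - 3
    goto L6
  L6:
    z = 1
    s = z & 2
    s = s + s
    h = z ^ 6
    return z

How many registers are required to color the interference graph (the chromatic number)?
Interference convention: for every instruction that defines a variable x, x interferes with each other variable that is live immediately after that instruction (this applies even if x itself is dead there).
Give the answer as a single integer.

Block summaries:
  L0: def={s,y} ue=∅
  L1: def={y} ue=∅
  L2: def={q,y} ue={y}
  L3: def={q,z} ue={s}
  L4: def={z} ue={q}
  L5: def={h,y} ue={y,z}
  L6: def={h,s,z} ue=∅

Backward fixpoint:
  L0 li=∅ lo={s,y}
  L1 li={s} lo={s,y}
  L2 li={s,y} lo={q,s,y}
  L3 li={s,y} lo={q,y,z}
  L4 li={q} lo=∅
  L5 li={y,z} lo=∅
  L6 li=∅ lo=∅

Interference:
  h: {z}
  q: {s,y,z}
  s: {q,y,z}
  y: {q,s,z}
  z: {h,q,s,y}

Colouring:
  lower bound: {q,s,y,z} mutually conflict ⇒ χ ≥ 4
  assign h→R1 q→R1 s→R2 y→R3 z→R0 — no edge inside a register ⇒ χ ≤ 4
  χ = 4

Answer: 4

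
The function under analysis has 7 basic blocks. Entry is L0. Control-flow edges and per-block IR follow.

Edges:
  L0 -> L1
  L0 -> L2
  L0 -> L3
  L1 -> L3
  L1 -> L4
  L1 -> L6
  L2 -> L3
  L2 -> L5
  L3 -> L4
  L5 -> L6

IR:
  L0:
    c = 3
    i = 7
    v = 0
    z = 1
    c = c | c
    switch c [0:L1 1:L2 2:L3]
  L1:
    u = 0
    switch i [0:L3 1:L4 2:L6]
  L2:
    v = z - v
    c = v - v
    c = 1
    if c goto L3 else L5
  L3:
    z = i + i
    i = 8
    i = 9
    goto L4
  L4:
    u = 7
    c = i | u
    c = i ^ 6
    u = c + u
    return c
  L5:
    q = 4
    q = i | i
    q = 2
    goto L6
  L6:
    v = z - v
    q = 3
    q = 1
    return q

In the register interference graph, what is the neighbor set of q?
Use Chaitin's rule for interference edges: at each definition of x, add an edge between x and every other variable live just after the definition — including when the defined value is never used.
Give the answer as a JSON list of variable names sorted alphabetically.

Answer: ["i", "v", "z"]

Derivation:
Per-block:
  L0: {c,i,v,z} / ∅
  L1: {u} / {i}
  L2: {c,v} / {v,z}
  L3: {i,z} / {i}
  L4: {c,u} / {i}
  L5: {q} / {i}
  L6: {q,v} / {v,z}

Live sets:
  L0 li=∅ lo={i,v,z}
  L1 li={i,v,z} lo={i,v,z}
  L2 li={i,v,z} lo={i,v,z}
  L3 li={i} lo={i}
  L4 li={i} lo=∅
  L5 li={i,v,z} lo={v,z}
  L6 li={v,z} lo=∅

Interference:
  c↔{i,u,v,z}
  i↔{c,q,u,v,z}
  q↔{i,v,z}
  u↔{c,i,v,z}
  v↔{c,i,q,u,z}
  z↔{c,i,q,u,v}

N(q) = ["i", "v", "z"]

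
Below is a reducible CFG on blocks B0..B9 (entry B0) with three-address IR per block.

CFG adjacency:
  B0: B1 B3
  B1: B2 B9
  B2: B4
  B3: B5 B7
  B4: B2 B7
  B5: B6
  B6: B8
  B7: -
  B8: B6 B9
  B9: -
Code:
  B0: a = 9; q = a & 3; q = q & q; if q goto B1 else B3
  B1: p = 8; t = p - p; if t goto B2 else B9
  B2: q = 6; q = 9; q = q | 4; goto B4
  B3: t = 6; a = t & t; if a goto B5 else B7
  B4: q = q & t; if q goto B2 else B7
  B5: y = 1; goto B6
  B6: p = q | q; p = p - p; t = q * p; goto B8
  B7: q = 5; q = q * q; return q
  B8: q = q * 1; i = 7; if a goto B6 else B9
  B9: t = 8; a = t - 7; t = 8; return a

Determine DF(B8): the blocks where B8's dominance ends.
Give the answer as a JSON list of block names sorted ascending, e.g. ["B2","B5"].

idom tree: B1←B0 B2←B1 B3←B0 B4←B2 B5←B3 B6←B5 B7←B0 B8←B6 B9←B0
Dom∩ at merges:
  B2: preds {B1,B4}: {B0,B1} ∩ {B0,B1,B2,B4} = {B0,B1}; idom=B1
  B6: preds {B5,B8}: {B0,B3,B5} ∩ {B0,B3,B5,B6,B8} = {B0,B3,B5}; idom=B5
  B7: preds {B3,B4}: {B0,B3} ∩ {B0,B1,B2,B4} = {B0}; idom=B0
  B9: preds {B1,B8}: {B0,B1} ∩ {B0,B3,B5,B6,B8} = {B0}; idom=B0

DF walk-up:
  B2←B1: walk · to B1
  B2←B4: walk B4→B2 to B1
  B6←B5: walk · to B5
  B6←B8: walk B8→B6 to B5
  B7←B3: walk B3 to B0
  B7←B4: walk B4→B2→B1 to B0
  B9←B1: walk B1 to B0
  B9←B8: walk B8→B6→B5→B3 to B0
  B0 → ∅
  B1 → {B7,B9}
  B2 → {B2,B7}
  B3 → {B7,B9}
  B4 → {B2,B7}
  B5 → {B9}
  B6 → {B6,B9}
  B7 → ∅
  B8 → {B6,B9}
  B9 → ∅

DF(B8) = ["B6", "B9"]

Answer: ["B6", "B9"]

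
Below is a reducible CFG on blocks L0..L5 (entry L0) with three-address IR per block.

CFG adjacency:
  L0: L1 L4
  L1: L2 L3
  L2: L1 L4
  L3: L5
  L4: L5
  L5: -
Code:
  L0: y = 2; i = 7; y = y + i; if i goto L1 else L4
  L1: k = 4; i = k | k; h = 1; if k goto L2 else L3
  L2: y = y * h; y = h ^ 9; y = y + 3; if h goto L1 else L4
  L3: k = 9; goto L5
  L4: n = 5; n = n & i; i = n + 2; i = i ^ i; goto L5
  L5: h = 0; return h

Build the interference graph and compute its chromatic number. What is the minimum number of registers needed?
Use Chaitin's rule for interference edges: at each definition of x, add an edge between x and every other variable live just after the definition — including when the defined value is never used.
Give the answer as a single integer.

Answer: 4

Analysis:
Per-block:
  L0: {i,y} / ∅
  L1: {h,i,k} / ∅
  L2: {y} / {h,y}
  L3: {k} / ∅
  L4: {i,n} / {i}
  L5: {h} / ∅

Live sets:
  L0 li=∅ lo={i,y}
  L1 li={y} lo={h,i,y}
  L2 li={h,i,y} lo={i,y}
  L3 li=∅ lo=∅
  L4 li={i} lo=∅
  L5 li=∅ lo=∅

Interfere edges:
  h↔{i,k,y}
  i↔{h,k,n,y}
  k↔{h,i,y}
  n↔{i}
  y↔{h,i,k}

Registers:
  clique {h,i,k,y} ⇒ need ≥ 4
  assign h→r1 i→r0 k→r2 n→r1 y→r3 — no edge inside a register ⇒ χ ≤ 4
  χ = 4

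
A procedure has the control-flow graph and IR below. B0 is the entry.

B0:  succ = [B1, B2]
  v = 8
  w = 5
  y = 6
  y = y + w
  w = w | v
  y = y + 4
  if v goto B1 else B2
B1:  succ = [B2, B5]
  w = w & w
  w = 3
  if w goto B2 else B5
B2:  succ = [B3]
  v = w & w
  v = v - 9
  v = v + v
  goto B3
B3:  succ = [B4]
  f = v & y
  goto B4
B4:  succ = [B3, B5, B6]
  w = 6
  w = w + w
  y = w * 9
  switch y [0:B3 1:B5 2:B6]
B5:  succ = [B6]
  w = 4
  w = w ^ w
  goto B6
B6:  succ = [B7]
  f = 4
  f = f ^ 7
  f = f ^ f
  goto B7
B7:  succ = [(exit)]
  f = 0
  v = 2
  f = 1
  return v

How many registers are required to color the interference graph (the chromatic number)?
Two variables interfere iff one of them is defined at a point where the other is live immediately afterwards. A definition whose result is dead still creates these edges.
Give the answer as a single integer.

def/use:
  B0: def={v,w,y} ue=∅
  B1: def={w} ue={w}
  B2: def={v} ue={w}
  B3: def={f} ue={v,y}
  B4: def={w,y} ue=∅
  B5: def={w} ue=∅
  B6: def={f} ue=∅
  B7: def={f,v} ue=∅

Liveness:
  B0: in=∅ out={w,y}
  B1: in={w,y} out={w,y}
  B2: in={w,y} out={v,y}
  B3: in={v,y} out={v}
  B4: in={v} out={v,y}
  B5: in=∅ out=∅
  B6: in=∅ out=∅
  B7: in=∅ out=∅

Conflict graph:
  f — {v}
  v — {f,w,y}
  w — {v,y}
  y — {v,w}

Registers:
  clique {v,w,y} ⇒ need ≥ 3
  3-colouring: R0={v}  R1={f,w}  R2={y}
  χ = 3

Answer: 3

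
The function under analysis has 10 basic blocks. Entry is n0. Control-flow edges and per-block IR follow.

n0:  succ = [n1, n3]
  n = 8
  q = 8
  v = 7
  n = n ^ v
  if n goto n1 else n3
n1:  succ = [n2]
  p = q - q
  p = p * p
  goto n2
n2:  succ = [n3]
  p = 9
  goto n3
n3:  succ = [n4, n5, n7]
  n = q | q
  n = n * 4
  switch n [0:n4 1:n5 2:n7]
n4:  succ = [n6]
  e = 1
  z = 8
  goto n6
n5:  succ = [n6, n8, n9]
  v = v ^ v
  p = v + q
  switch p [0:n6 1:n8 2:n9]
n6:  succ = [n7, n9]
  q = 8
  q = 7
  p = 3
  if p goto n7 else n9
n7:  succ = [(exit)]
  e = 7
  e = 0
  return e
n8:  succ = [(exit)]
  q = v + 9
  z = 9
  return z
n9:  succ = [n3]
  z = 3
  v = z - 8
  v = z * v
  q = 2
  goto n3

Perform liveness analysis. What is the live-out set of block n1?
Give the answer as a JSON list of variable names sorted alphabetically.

Answer: ["q", "v"]

Analysis:
Per-block:
  n0: def={n,q,v} ue=∅
  n1: def={p} ue={q}
  n2: def={p} ue=∅
  n3: def={n} ue={q}
  n4: def={e,z} ue=∅
  n5: def={p,v} ue={q,v}
  n6: def={p,q} ue=∅
  n7: def={e} ue=∅
  n8: def={q,z} ue={v}
  n9: def={q,v,z} ue=∅

Liveness:
  n0: in=∅ out={q,v}
  n1: in={q,v} out={q,v}
  n2: in={q,v} out={q,v}
  n3: in={q,v} out={q,v}
  n4: in=∅ out=∅
  n5: in={q,v} out={v}
  n6: in=∅ out=∅
  n7: in=∅ out=∅
  n8: in={v} out=∅
  n9: in=∅ out={q,v}

live-out(n1) = ["q", "v"]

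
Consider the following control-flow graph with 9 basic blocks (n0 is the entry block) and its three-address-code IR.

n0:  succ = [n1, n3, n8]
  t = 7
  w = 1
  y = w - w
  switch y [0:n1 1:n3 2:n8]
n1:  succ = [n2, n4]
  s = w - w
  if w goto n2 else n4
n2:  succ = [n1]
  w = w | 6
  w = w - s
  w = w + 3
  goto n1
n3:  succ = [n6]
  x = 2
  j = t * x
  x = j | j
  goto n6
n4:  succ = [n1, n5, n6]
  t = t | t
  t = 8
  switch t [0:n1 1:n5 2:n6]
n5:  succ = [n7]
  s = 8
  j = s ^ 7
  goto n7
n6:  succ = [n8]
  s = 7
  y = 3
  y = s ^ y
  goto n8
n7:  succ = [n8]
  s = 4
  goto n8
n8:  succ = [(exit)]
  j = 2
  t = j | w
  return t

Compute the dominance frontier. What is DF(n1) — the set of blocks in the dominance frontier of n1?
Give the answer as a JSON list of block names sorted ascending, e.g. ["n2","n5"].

Answer: ["n1", "n6", "n8"]

Analysis:
idom tree: n1←n0 n2←n1 n3←n0 n4←n1 n5←n4 n6←n0 n7←n5 n8←n0
Dom at joins:
  n1: preds {n0,n2,n4}: {n0} ∩ {n0,n1,n2} ∩ {n0,n1,n4} = {n0}; idom=n0
  n6: preds {n3,n4}: {n0,n3} ∩ {n0,n1,n4} = {n0}; idom=n0
  n8: preds {n0,n6,n7}: {n0} ∩ {n0,n6} ∩ {n0,n1,n4,n5,n7} = {n0}; idom=n0

DF walk-up:
  n1←n0: walk · to n0
  n1←n2: walk n2→n1 to n0
  n1←n4: walk n4→n1 to n0
  n6←n3: walk n3 to n0
  n6←n4: walk n4→n1 to n0
  n8←n0: walk · to n0
  n8←n6: walk n6 to n0
  n8←n7: walk n7→n5→n4→n1 to n0
  n0: DF=∅
  n1: DF={n1,n6,n8}
  n2: DF={n1}
  n3: DF={n6}
  n4: DF={n1,n6,n8}
  n5: DF={n8}
  n6: DF={n8}
  n7: DF={n8}
  n8: DF=∅

DF(n1) = ["n1", "n6", "n8"]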